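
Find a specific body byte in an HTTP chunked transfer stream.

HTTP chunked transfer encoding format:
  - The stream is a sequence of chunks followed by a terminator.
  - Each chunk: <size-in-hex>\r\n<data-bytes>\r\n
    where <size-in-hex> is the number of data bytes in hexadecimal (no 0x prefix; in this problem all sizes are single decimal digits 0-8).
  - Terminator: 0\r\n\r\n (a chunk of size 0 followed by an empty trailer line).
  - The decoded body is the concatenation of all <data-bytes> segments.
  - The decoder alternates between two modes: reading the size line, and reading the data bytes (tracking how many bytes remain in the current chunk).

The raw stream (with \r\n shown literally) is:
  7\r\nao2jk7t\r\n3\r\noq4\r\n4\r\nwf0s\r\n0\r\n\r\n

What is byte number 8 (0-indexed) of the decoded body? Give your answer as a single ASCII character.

Answer: q

Derivation:
Chunk 1: stream[0..1]='7' size=0x7=7, data at stream[3..10]='ao2jk7t' -> body[0..7], body so far='ao2jk7t'
Chunk 2: stream[12..13]='3' size=0x3=3, data at stream[15..18]='oq4' -> body[7..10], body so far='ao2jk7toq4'
Chunk 3: stream[20..21]='4' size=0x4=4, data at stream[23..27]='wf0s' -> body[10..14], body so far='ao2jk7toq4wf0s'
Chunk 4: stream[29..30]='0' size=0 (terminator). Final body='ao2jk7toq4wf0s' (14 bytes)
Body byte 8 = 'q'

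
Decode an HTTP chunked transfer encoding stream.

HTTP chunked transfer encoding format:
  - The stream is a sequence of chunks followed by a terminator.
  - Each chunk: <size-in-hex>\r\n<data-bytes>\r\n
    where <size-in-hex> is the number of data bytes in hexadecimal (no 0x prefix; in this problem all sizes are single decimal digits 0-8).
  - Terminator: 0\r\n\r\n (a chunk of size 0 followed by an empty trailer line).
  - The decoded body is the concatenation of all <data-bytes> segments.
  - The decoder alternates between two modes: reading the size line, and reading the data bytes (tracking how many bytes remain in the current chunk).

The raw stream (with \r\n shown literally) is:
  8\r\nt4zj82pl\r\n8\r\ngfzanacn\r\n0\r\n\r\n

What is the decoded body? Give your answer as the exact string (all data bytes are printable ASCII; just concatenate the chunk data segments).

Answer: t4zj82plgfzanacn

Derivation:
Chunk 1: stream[0..1]='8' size=0x8=8, data at stream[3..11]='t4zj82pl' -> body[0..8], body so far='t4zj82pl'
Chunk 2: stream[13..14]='8' size=0x8=8, data at stream[16..24]='gfzanacn' -> body[8..16], body so far='t4zj82plgfzanacn'
Chunk 3: stream[26..27]='0' size=0 (terminator). Final body='t4zj82plgfzanacn' (16 bytes)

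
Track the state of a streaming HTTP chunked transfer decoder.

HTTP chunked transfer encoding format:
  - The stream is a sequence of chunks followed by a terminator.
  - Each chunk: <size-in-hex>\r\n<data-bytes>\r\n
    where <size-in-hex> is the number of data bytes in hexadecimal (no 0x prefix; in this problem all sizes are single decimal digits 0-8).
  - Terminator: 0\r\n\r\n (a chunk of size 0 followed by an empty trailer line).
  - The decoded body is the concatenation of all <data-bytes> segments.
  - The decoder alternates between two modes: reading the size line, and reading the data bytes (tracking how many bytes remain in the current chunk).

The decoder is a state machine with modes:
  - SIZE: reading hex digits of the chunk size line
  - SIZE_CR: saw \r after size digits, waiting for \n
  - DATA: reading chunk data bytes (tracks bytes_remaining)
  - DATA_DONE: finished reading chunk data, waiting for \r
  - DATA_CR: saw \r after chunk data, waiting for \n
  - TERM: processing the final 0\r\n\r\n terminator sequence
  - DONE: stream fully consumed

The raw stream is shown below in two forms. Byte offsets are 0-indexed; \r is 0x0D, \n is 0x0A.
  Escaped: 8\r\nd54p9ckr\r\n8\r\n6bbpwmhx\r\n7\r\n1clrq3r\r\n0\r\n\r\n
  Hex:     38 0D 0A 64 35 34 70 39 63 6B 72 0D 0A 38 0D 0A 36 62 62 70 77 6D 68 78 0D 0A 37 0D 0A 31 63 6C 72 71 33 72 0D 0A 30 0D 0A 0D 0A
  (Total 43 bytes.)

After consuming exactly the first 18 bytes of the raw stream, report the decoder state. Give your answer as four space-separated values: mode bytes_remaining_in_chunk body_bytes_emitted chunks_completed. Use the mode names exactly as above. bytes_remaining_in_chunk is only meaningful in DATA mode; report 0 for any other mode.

Answer: DATA 6 10 1

Derivation:
Byte 0 = '8': mode=SIZE remaining=0 emitted=0 chunks_done=0
Byte 1 = 0x0D: mode=SIZE_CR remaining=0 emitted=0 chunks_done=0
Byte 2 = 0x0A: mode=DATA remaining=8 emitted=0 chunks_done=0
Byte 3 = 'd': mode=DATA remaining=7 emitted=1 chunks_done=0
Byte 4 = '5': mode=DATA remaining=6 emitted=2 chunks_done=0
Byte 5 = '4': mode=DATA remaining=5 emitted=3 chunks_done=0
Byte 6 = 'p': mode=DATA remaining=4 emitted=4 chunks_done=0
Byte 7 = '9': mode=DATA remaining=3 emitted=5 chunks_done=0
Byte 8 = 'c': mode=DATA remaining=2 emitted=6 chunks_done=0
Byte 9 = 'k': mode=DATA remaining=1 emitted=7 chunks_done=0
Byte 10 = 'r': mode=DATA_DONE remaining=0 emitted=8 chunks_done=0
Byte 11 = 0x0D: mode=DATA_CR remaining=0 emitted=8 chunks_done=0
Byte 12 = 0x0A: mode=SIZE remaining=0 emitted=8 chunks_done=1
Byte 13 = '8': mode=SIZE remaining=0 emitted=8 chunks_done=1
Byte 14 = 0x0D: mode=SIZE_CR remaining=0 emitted=8 chunks_done=1
Byte 15 = 0x0A: mode=DATA remaining=8 emitted=8 chunks_done=1
Byte 16 = '6': mode=DATA remaining=7 emitted=9 chunks_done=1
Byte 17 = 'b': mode=DATA remaining=6 emitted=10 chunks_done=1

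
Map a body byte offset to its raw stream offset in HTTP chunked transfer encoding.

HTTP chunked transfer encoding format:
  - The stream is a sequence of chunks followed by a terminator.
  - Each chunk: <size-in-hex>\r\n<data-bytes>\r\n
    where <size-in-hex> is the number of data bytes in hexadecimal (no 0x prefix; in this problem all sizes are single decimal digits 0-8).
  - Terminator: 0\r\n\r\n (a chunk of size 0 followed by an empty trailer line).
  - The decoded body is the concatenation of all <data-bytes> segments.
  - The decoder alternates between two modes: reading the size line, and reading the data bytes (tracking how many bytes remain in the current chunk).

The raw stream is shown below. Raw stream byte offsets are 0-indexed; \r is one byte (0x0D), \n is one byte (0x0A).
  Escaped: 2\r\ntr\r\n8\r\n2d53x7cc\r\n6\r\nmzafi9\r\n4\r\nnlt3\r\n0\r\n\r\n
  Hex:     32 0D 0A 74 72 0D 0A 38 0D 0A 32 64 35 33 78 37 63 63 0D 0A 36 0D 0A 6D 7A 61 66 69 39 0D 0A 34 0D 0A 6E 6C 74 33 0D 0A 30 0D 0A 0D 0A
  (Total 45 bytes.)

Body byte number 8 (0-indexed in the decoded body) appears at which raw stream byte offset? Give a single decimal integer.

Chunk 1: stream[0..1]='2' size=0x2=2, data at stream[3..5]='tr' -> body[0..2], body so far='tr'
Chunk 2: stream[7..8]='8' size=0x8=8, data at stream[10..18]='2d53x7cc' -> body[2..10], body so far='tr2d53x7cc'
Chunk 3: stream[20..21]='6' size=0x6=6, data at stream[23..29]='mzafi9' -> body[10..16], body so far='tr2d53x7ccmzafi9'
Chunk 4: stream[31..32]='4' size=0x4=4, data at stream[34..38]='nlt3' -> body[16..20], body so far='tr2d53x7ccmzafi9nlt3'
Chunk 5: stream[40..41]='0' size=0 (terminator). Final body='tr2d53x7ccmzafi9nlt3' (20 bytes)
Body byte 8 at stream offset 16

Answer: 16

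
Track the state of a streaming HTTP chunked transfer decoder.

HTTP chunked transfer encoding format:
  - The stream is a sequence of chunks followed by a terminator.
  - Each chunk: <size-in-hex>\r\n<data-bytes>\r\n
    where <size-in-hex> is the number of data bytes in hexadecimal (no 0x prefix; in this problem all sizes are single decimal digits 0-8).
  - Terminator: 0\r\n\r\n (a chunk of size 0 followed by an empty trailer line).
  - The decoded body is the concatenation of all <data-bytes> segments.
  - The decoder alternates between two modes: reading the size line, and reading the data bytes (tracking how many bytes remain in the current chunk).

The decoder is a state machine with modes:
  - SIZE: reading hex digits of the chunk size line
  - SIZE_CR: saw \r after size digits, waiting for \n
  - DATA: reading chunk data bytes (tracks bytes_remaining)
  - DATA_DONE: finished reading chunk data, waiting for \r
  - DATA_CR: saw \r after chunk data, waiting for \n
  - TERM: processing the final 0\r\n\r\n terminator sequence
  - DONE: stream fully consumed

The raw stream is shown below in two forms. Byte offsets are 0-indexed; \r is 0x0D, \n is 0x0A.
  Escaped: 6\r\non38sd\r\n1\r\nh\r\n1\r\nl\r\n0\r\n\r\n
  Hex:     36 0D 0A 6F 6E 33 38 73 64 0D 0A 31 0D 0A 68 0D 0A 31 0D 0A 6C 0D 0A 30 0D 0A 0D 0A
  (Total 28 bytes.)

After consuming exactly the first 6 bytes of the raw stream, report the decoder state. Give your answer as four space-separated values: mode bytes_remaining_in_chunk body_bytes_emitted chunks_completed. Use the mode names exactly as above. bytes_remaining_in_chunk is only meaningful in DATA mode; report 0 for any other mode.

Answer: DATA 3 3 0

Derivation:
Byte 0 = '6': mode=SIZE remaining=0 emitted=0 chunks_done=0
Byte 1 = 0x0D: mode=SIZE_CR remaining=0 emitted=0 chunks_done=0
Byte 2 = 0x0A: mode=DATA remaining=6 emitted=0 chunks_done=0
Byte 3 = 'o': mode=DATA remaining=5 emitted=1 chunks_done=0
Byte 4 = 'n': mode=DATA remaining=4 emitted=2 chunks_done=0
Byte 5 = '3': mode=DATA remaining=3 emitted=3 chunks_done=0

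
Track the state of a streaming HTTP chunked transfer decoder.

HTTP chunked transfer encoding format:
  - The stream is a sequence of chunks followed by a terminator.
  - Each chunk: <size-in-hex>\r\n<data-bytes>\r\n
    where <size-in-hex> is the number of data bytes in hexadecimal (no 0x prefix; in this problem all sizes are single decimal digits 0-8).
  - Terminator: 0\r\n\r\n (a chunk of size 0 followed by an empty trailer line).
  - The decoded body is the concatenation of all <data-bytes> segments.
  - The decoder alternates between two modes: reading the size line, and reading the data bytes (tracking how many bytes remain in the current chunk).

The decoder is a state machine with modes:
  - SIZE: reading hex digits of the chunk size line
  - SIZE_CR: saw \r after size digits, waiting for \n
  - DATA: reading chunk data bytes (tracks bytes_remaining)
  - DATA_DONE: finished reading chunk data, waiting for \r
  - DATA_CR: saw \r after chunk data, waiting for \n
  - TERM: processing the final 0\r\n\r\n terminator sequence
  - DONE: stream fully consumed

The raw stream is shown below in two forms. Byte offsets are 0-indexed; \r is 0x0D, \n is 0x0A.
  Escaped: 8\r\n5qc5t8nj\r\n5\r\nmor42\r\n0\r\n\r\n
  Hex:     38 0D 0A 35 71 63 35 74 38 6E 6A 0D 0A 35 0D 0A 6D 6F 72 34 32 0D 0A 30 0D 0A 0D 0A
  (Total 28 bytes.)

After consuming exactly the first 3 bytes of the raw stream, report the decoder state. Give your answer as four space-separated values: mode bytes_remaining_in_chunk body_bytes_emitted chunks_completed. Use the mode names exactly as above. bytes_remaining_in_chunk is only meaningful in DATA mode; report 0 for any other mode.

Answer: DATA 8 0 0

Derivation:
Byte 0 = '8': mode=SIZE remaining=0 emitted=0 chunks_done=0
Byte 1 = 0x0D: mode=SIZE_CR remaining=0 emitted=0 chunks_done=0
Byte 2 = 0x0A: mode=DATA remaining=8 emitted=0 chunks_done=0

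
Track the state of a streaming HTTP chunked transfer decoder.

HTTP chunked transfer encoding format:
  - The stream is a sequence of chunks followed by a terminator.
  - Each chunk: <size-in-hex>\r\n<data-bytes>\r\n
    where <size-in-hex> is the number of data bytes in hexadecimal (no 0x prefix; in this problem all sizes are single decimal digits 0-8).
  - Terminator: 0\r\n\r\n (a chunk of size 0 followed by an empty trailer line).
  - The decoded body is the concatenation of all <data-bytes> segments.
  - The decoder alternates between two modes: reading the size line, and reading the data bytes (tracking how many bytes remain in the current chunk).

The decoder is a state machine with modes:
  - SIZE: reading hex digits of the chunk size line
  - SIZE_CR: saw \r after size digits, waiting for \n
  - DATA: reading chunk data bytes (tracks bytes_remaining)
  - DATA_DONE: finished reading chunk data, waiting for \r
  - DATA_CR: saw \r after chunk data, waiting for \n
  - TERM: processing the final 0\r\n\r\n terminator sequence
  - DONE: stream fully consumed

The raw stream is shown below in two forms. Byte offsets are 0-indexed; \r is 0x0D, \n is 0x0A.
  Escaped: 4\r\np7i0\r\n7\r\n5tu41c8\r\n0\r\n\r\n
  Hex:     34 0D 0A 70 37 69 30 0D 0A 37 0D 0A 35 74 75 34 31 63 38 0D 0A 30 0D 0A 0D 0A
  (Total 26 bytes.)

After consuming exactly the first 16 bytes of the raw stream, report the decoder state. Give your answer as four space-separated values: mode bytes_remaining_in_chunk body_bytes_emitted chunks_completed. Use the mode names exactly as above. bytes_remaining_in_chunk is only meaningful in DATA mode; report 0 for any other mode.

Answer: DATA 3 8 1

Derivation:
Byte 0 = '4': mode=SIZE remaining=0 emitted=0 chunks_done=0
Byte 1 = 0x0D: mode=SIZE_CR remaining=0 emitted=0 chunks_done=0
Byte 2 = 0x0A: mode=DATA remaining=4 emitted=0 chunks_done=0
Byte 3 = 'p': mode=DATA remaining=3 emitted=1 chunks_done=0
Byte 4 = '7': mode=DATA remaining=2 emitted=2 chunks_done=0
Byte 5 = 'i': mode=DATA remaining=1 emitted=3 chunks_done=0
Byte 6 = '0': mode=DATA_DONE remaining=0 emitted=4 chunks_done=0
Byte 7 = 0x0D: mode=DATA_CR remaining=0 emitted=4 chunks_done=0
Byte 8 = 0x0A: mode=SIZE remaining=0 emitted=4 chunks_done=1
Byte 9 = '7': mode=SIZE remaining=0 emitted=4 chunks_done=1
Byte 10 = 0x0D: mode=SIZE_CR remaining=0 emitted=4 chunks_done=1
Byte 11 = 0x0A: mode=DATA remaining=7 emitted=4 chunks_done=1
Byte 12 = '5': mode=DATA remaining=6 emitted=5 chunks_done=1
Byte 13 = 't': mode=DATA remaining=5 emitted=6 chunks_done=1
Byte 14 = 'u': mode=DATA remaining=4 emitted=7 chunks_done=1
Byte 15 = '4': mode=DATA remaining=3 emitted=8 chunks_done=1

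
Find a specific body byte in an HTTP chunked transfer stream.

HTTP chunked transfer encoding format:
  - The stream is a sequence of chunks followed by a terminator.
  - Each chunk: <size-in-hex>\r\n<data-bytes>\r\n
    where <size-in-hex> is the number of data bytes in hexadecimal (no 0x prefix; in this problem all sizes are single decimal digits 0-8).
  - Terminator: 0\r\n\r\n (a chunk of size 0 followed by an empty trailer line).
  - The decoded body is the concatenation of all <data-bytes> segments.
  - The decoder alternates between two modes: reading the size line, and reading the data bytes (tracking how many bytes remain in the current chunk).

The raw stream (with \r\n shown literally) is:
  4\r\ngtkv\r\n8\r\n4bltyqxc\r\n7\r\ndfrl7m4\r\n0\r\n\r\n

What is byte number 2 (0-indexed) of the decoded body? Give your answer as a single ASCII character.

Chunk 1: stream[0..1]='4' size=0x4=4, data at stream[3..7]='gtkv' -> body[0..4], body so far='gtkv'
Chunk 2: stream[9..10]='8' size=0x8=8, data at stream[12..20]='4bltyqxc' -> body[4..12], body so far='gtkv4bltyqxc'
Chunk 3: stream[22..23]='7' size=0x7=7, data at stream[25..32]='dfrl7m4' -> body[12..19], body so far='gtkv4bltyqxcdfrl7m4'
Chunk 4: stream[34..35]='0' size=0 (terminator). Final body='gtkv4bltyqxcdfrl7m4' (19 bytes)
Body byte 2 = 'k'

Answer: k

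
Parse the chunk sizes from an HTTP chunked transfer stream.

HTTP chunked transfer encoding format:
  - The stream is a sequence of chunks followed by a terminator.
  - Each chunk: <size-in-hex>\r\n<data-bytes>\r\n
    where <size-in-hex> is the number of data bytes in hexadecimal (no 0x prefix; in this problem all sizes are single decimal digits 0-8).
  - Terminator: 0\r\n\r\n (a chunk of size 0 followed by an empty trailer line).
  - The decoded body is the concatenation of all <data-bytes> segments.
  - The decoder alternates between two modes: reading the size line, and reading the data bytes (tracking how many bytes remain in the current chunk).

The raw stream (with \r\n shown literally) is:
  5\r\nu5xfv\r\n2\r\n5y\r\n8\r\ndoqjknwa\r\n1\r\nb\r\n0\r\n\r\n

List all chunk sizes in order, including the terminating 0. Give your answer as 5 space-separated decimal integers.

Chunk 1: stream[0..1]='5' size=0x5=5, data at stream[3..8]='u5xfv' -> body[0..5], body so far='u5xfv'
Chunk 2: stream[10..11]='2' size=0x2=2, data at stream[13..15]='5y' -> body[5..7], body so far='u5xfv5y'
Chunk 3: stream[17..18]='8' size=0x8=8, data at stream[20..28]='doqjknwa' -> body[7..15], body so far='u5xfv5ydoqjknwa'
Chunk 4: stream[30..31]='1' size=0x1=1, data at stream[33..34]='b' -> body[15..16], body so far='u5xfv5ydoqjknwab'
Chunk 5: stream[36..37]='0' size=0 (terminator). Final body='u5xfv5ydoqjknwab' (16 bytes)

Answer: 5 2 8 1 0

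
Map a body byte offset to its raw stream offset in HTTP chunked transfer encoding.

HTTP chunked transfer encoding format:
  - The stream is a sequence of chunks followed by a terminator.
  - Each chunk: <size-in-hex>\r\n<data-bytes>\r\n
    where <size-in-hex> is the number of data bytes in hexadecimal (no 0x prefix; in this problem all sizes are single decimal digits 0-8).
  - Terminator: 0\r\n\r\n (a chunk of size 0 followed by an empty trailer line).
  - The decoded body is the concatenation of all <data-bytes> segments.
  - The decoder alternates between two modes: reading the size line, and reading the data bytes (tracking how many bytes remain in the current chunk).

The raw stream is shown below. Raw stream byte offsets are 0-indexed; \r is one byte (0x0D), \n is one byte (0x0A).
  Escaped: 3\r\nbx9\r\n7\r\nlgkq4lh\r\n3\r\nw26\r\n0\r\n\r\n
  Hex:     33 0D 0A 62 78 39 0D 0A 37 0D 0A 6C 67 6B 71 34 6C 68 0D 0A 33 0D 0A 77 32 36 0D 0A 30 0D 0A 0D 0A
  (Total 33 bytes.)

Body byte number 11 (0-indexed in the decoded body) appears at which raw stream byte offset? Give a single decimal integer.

Chunk 1: stream[0..1]='3' size=0x3=3, data at stream[3..6]='bx9' -> body[0..3], body so far='bx9'
Chunk 2: stream[8..9]='7' size=0x7=7, data at stream[11..18]='lgkq4lh' -> body[3..10], body so far='bx9lgkq4lh'
Chunk 3: stream[20..21]='3' size=0x3=3, data at stream[23..26]='w26' -> body[10..13], body so far='bx9lgkq4lhw26'
Chunk 4: stream[28..29]='0' size=0 (terminator). Final body='bx9lgkq4lhw26' (13 bytes)
Body byte 11 at stream offset 24

Answer: 24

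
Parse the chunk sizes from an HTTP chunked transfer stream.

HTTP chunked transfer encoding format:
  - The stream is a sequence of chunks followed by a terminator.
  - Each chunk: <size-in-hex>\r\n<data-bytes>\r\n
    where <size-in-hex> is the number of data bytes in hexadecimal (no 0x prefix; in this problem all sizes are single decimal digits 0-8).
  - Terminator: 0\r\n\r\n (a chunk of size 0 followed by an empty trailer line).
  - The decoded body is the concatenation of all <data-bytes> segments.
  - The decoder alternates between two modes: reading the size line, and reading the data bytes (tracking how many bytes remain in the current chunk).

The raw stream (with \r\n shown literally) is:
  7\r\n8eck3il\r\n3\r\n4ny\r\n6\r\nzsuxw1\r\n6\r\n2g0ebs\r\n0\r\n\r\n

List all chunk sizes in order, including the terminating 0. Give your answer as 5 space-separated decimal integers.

Answer: 7 3 6 6 0

Derivation:
Chunk 1: stream[0..1]='7' size=0x7=7, data at stream[3..10]='8eck3il' -> body[0..7], body so far='8eck3il'
Chunk 2: stream[12..13]='3' size=0x3=3, data at stream[15..18]='4ny' -> body[7..10], body so far='8eck3il4ny'
Chunk 3: stream[20..21]='6' size=0x6=6, data at stream[23..29]='zsuxw1' -> body[10..16], body so far='8eck3il4nyzsuxw1'
Chunk 4: stream[31..32]='6' size=0x6=6, data at stream[34..40]='2g0ebs' -> body[16..22], body so far='8eck3il4nyzsuxw12g0ebs'
Chunk 5: stream[42..43]='0' size=0 (terminator). Final body='8eck3il4nyzsuxw12g0ebs' (22 bytes)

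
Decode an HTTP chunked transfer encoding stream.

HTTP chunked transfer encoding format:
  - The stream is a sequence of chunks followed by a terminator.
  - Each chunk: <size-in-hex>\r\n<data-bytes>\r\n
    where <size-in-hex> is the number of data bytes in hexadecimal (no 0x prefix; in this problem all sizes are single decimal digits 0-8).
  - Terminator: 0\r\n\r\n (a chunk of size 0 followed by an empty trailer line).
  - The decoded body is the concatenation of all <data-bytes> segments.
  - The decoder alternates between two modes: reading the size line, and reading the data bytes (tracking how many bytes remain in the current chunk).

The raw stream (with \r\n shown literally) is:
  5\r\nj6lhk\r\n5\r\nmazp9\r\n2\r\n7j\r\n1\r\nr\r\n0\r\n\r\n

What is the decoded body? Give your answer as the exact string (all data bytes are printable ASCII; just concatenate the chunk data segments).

Chunk 1: stream[0..1]='5' size=0x5=5, data at stream[3..8]='j6lhk' -> body[0..5], body so far='j6lhk'
Chunk 2: stream[10..11]='5' size=0x5=5, data at stream[13..18]='mazp9' -> body[5..10], body so far='j6lhkmazp9'
Chunk 3: stream[20..21]='2' size=0x2=2, data at stream[23..25]='7j' -> body[10..12], body so far='j6lhkmazp97j'
Chunk 4: stream[27..28]='1' size=0x1=1, data at stream[30..31]='r' -> body[12..13], body so far='j6lhkmazp97jr'
Chunk 5: stream[33..34]='0' size=0 (terminator). Final body='j6lhkmazp97jr' (13 bytes)

Answer: j6lhkmazp97jr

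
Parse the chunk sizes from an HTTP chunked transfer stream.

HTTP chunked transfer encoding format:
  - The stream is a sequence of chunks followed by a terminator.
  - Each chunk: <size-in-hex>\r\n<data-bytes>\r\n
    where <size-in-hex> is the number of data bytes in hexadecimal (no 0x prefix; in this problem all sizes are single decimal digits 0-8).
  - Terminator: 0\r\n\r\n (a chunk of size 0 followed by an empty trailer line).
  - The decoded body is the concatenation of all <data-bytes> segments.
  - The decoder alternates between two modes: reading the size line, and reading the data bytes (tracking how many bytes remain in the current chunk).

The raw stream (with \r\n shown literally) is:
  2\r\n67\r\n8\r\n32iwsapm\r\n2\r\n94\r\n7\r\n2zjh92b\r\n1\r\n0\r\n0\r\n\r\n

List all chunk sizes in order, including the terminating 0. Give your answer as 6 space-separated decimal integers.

Chunk 1: stream[0..1]='2' size=0x2=2, data at stream[3..5]='67' -> body[0..2], body so far='67'
Chunk 2: stream[7..8]='8' size=0x8=8, data at stream[10..18]='32iwsapm' -> body[2..10], body so far='6732iwsapm'
Chunk 3: stream[20..21]='2' size=0x2=2, data at stream[23..25]='94' -> body[10..12], body so far='6732iwsapm94'
Chunk 4: stream[27..28]='7' size=0x7=7, data at stream[30..37]='2zjh92b' -> body[12..19], body so far='6732iwsapm942zjh92b'
Chunk 5: stream[39..40]='1' size=0x1=1, data at stream[42..43]='0' -> body[19..20], body so far='6732iwsapm942zjh92b0'
Chunk 6: stream[45..46]='0' size=0 (terminator). Final body='6732iwsapm942zjh92b0' (20 bytes)

Answer: 2 8 2 7 1 0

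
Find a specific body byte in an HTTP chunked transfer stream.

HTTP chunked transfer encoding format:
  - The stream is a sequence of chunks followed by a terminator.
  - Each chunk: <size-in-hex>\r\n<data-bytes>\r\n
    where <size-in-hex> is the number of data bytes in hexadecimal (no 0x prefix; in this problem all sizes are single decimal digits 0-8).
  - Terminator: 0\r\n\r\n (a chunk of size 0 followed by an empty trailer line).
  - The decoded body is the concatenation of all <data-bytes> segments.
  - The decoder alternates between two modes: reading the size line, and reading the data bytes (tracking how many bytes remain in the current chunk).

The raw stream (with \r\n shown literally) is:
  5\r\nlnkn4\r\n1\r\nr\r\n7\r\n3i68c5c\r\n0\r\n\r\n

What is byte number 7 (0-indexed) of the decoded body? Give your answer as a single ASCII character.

Answer: i

Derivation:
Chunk 1: stream[0..1]='5' size=0x5=5, data at stream[3..8]='lnkn4' -> body[0..5], body so far='lnkn4'
Chunk 2: stream[10..11]='1' size=0x1=1, data at stream[13..14]='r' -> body[5..6], body so far='lnkn4r'
Chunk 3: stream[16..17]='7' size=0x7=7, data at stream[19..26]='3i68c5c' -> body[6..13], body so far='lnkn4r3i68c5c'
Chunk 4: stream[28..29]='0' size=0 (terminator). Final body='lnkn4r3i68c5c' (13 bytes)
Body byte 7 = 'i'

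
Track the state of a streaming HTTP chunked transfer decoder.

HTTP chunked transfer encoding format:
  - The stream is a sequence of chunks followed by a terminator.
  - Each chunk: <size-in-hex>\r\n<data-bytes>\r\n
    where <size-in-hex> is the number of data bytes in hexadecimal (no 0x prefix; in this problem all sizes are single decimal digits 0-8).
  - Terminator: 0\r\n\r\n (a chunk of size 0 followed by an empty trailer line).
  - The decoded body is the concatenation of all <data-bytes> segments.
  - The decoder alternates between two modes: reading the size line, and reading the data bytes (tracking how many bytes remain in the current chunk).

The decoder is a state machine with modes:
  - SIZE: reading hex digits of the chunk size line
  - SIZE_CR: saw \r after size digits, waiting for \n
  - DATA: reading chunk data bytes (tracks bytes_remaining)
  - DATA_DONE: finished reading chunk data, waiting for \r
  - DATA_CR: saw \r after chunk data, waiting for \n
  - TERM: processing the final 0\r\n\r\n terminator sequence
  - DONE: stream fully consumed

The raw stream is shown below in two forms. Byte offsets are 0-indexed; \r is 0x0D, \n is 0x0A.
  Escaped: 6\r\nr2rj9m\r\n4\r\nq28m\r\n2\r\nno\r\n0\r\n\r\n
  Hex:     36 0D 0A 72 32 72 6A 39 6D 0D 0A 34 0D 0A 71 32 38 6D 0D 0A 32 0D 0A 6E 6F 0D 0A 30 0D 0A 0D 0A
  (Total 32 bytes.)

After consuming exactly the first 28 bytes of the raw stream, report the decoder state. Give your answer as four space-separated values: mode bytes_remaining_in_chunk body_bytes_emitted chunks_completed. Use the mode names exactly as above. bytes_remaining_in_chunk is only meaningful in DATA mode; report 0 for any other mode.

Answer: SIZE 0 12 3

Derivation:
Byte 0 = '6': mode=SIZE remaining=0 emitted=0 chunks_done=0
Byte 1 = 0x0D: mode=SIZE_CR remaining=0 emitted=0 chunks_done=0
Byte 2 = 0x0A: mode=DATA remaining=6 emitted=0 chunks_done=0
Byte 3 = 'r': mode=DATA remaining=5 emitted=1 chunks_done=0
Byte 4 = '2': mode=DATA remaining=4 emitted=2 chunks_done=0
Byte 5 = 'r': mode=DATA remaining=3 emitted=3 chunks_done=0
Byte 6 = 'j': mode=DATA remaining=2 emitted=4 chunks_done=0
Byte 7 = '9': mode=DATA remaining=1 emitted=5 chunks_done=0
Byte 8 = 'm': mode=DATA_DONE remaining=0 emitted=6 chunks_done=0
Byte 9 = 0x0D: mode=DATA_CR remaining=0 emitted=6 chunks_done=0
Byte 10 = 0x0A: mode=SIZE remaining=0 emitted=6 chunks_done=1
Byte 11 = '4': mode=SIZE remaining=0 emitted=6 chunks_done=1
Byte 12 = 0x0D: mode=SIZE_CR remaining=0 emitted=6 chunks_done=1
Byte 13 = 0x0A: mode=DATA remaining=4 emitted=6 chunks_done=1
Byte 14 = 'q': mode=DATA remaining=3 emitted=7 chunks_done=1
Byte 15 = '2': mode=DATA remaining=2 emitted=8 chunks_done=1
Byte 16 = '8': mode=DATA remaining=1 emitted=9 chunks_done=1
Byte 17 = 'm': mode=DATA_DONE remaining=0 emitted=10 chunks_done=1
Byte 18 = 0x0D: mode=DATA_CR remaining=0 emitted=10 chunks_done=1
Byte 19 = 0x0A: mode=SIZE remaining=0 emitted=10 chunks_done=2
Byte 20 = '2': mode=SIZE remaining=0 emitted=10 chunks_done=2
Byte 21 = 0x0D: mode=SIZE_CR remaining=0 emitted=10 chunks_done=2
Byte 22 = 0x0A: mode=DATA remaining=2 emitted=10 chunks_done=2
Byte 23 = 'n': mode=DATA remaining=1 emitted=11 chunks_done=2
Byte 24 = 'o': mode=DATA_DONE remaining=0 emitted=12 chunks_done=2
Byte 25 = 0x0D: mode=DATA_CR remaining=0 emitted=12 chunks_done=2
Byte 26 = 0x0A: mode=SIZE remaining=0 emitted=12 chunks_done=3
Byte 27 = '0': mode=SIZE remaining=0 emitted=12 chunks_done=3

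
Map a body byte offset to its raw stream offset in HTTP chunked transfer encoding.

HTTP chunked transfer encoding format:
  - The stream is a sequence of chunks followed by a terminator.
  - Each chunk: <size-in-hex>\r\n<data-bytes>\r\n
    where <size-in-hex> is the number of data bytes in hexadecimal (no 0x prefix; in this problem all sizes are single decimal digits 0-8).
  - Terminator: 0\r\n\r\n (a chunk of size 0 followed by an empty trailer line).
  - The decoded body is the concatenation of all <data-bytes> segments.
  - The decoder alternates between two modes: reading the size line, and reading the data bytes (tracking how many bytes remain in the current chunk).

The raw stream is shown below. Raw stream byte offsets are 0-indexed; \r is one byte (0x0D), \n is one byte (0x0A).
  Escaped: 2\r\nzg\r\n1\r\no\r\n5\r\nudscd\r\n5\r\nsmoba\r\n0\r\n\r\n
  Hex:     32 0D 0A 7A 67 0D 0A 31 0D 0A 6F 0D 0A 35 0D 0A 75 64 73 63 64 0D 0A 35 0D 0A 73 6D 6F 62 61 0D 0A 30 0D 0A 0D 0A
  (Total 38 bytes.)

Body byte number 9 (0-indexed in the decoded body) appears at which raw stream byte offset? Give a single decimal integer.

Chunk 1: stream[0..1]='2' size=0x2=2, data at stream[3..5]='zg' -> body[0..2], body so far='zg'
Chunk 2: stream[7..8]='1' size=0x1=1, data at stream[10..11]='o' -> body[2..3], body so far='zgo'
Chunk 3: stream[13..14]='5' size=0x5=5, data at stream[16..21]='udscd' -> body[3..8], body so far='zgoudscd'
Chunk 4: stream[23..24]='5' size=0x5=5, data at stream[26..31]='smoba' -> body[8..13], body so far='zgoudscdsmoba'
Chunk 5: stream[33..34]='0' size=0 (terminator). Final body='zgoudscdsmoba' (13 bytes)
Body byte 9 at stream offset 27

Answer: 27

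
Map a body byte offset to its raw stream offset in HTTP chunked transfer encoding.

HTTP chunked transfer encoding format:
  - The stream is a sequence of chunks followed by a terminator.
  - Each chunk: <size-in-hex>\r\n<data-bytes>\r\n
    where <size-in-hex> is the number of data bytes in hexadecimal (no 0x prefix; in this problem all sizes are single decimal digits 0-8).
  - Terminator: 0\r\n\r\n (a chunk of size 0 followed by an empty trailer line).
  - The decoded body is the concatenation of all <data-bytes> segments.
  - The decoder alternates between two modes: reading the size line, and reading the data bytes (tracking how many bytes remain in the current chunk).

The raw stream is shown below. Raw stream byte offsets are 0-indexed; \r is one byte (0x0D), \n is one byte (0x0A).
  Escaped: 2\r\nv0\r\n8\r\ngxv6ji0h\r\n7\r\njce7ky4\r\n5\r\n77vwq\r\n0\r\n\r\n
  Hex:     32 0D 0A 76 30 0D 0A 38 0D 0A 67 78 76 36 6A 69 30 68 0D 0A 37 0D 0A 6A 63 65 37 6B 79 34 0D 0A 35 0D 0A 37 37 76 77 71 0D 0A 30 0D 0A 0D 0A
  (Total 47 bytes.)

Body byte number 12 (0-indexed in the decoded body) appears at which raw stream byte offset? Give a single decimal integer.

Chunk 1: stream[0..1]='2' size=0x2=2, data at stream[3..5]='v0' -> body[0..2], body so far='v0'
Chunk 2: stream[7..8]='8' size=0x8=8, data at stream[10..18]='gxv6ji0h' -> body[2..10], body so far='v0gxv6ji0h'
Chunk 3: stream[20..21]='7' size=0x7=7, data at stream[23..30]='jce7ky4' -> body[10..17], body so far='v0gxv6ji0hjce7ky4'
Chunk 4: stream[32..33]='5' size=0x5=5, data at stream[35..40]='77vwq' -> body[17..22], body so far='v0gxv6ji0hjce7ky477vwq'
Chunk 5: stream[42..43]='0' size=0 (terminator). Final body='v0gxv6ji0hjce7ky477vwq' (22 bytes)
Body byte 12 at stream offset 25

Answer: 25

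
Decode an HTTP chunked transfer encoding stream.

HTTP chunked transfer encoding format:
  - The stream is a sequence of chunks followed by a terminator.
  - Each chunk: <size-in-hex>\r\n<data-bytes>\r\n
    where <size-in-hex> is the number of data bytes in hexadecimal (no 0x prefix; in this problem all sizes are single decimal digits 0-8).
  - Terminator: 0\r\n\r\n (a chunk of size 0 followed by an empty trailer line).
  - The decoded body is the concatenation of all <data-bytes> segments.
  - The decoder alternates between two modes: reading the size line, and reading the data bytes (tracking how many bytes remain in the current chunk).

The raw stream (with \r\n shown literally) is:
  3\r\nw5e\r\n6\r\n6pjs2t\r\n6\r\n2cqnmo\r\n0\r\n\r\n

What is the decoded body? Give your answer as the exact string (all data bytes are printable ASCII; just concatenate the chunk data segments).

Chunk 1: stream[0..1]='3' size=0x3=3, data at stream[3..6]='w5e' -> body[0..3], body so far='w5e'
Chunk 2: stream[8..9]='6' size=0x6=6, data at stream[11..17]='6pjs2t' -> body[3..9], body so far='w5e6pjs2t'
Chunk 3: stream[19..20]='6' size=0x6=6, data at stream[22..28]='2cqnmo' -> body[9..15], body so far='w5e6pjs2t2cqnmo'
Chunk 4: stream[30..31]='0' size=0 (terminator). Final body='w5e6pjs2t2cqnmo' (15 bytes)

Answer: w5e6pjs2t2cqnmo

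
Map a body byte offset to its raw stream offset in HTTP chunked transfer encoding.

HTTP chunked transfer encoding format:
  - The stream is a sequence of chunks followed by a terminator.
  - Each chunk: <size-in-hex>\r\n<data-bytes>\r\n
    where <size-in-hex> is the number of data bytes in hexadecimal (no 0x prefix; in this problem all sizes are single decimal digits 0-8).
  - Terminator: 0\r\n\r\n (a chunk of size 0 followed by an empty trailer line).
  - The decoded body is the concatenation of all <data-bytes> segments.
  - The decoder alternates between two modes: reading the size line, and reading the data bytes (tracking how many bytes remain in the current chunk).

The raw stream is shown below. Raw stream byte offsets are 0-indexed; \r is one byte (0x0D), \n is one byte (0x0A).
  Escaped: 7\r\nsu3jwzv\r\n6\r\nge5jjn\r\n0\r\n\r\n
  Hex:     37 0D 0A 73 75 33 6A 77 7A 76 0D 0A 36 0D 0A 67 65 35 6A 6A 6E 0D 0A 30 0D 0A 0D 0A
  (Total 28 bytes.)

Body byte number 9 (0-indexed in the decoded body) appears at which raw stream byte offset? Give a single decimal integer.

Answer: 17

Derivation:
Chunk 1: stream[0..1]='7' size=0x7=7, data at stream[3..10]='su3jwzv' -> body[0..7], body so far='su3jwzv'
Chunk 2: stream[12..13]='6' size=0x6=6, data at stream[15..21]='ge5jjn' -> body[7..13], body so far='su3jwzvge5jjn'
Chunk 3: stream[23..24]='0' size=0 (terminator). Final body='su3jwzvge5jjn' (13 bytes)
Body byte 9 at stream offset 17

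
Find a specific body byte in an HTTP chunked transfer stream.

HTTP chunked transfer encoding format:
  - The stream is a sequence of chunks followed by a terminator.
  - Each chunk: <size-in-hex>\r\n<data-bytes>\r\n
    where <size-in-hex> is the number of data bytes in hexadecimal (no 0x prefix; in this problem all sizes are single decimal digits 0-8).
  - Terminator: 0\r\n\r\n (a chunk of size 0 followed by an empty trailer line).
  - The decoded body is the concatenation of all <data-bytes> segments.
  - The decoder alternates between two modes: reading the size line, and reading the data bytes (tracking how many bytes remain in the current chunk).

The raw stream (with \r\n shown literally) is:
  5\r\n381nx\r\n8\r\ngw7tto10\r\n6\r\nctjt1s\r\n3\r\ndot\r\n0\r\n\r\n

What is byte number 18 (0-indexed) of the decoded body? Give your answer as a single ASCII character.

Answer: s

Derivation:
Chunk 1: stream[0..1]='5' size=0x5=5, data at stream[3..8]='381nx' -> body[0..5], body so far='381nx'
Chunk 2: stream[10..11]='8' size=0x8=8, data at stream[13..21]='gw7tto10' -> body[5..13], body so far='381nxgw7tto10'
Chunk 3: stream[23..24]='6' size=0x6=6, data at stream[26..32]='ctjt1s' -> body[13..19], body so far='381nxgw7tto10ctjt1s'
Chunk 4: stream[34..35]='3' size=0x3=3, data at stream[37..40]='dot' -> body[19..22], body so far='381nxgw7tto10ctjt1sdot'
Chunk 5: stream[42..43]='0' size=0 (terminator). Final body='381nxgw7tto10ctjt1sdot' (22 bytes)
Body byte 18 = 's'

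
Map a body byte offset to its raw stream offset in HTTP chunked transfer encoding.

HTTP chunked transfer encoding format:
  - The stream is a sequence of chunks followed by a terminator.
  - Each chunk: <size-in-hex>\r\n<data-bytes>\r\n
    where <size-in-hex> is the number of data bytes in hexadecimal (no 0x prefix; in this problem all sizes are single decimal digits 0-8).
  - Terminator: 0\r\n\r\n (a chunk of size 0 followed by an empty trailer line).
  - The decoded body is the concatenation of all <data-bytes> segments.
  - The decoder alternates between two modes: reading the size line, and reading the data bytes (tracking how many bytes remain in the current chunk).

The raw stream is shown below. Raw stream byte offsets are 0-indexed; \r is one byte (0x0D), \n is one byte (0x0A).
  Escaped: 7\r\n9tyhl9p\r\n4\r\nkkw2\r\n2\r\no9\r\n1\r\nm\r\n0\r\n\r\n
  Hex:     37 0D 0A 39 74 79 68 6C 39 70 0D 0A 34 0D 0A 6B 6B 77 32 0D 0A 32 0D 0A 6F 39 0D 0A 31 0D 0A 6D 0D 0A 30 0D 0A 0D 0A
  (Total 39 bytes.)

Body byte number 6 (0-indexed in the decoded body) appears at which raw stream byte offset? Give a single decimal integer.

Chunk 1: stream[0..1]='7' size=0x7=7, data at stream[3..10]='9tyhl9p' -> body[0..7], body so far='9tyhl9p'
Chunk 2: stream[12..13]='4' size=0x4=4, data at stream[15..19]='kkw2' -> body[7..11], body so far='9tyhl9pkkw2'
Chunk 3: stream[21..22]='2' size=0x2=2, data at stream[24..26]='o9' -> body[11..13], body so far='9tyhl9pkkw2o9'
Chunk 4: stream[28..29]='1' size=0x1=1, data at stream[31..32]='m' -> body[13..14], body so far='9tyhl9pkkw2o9m'
Chunk 5: stream[34..35]='0' size=0 (terminator). Final body='9tyhl9pkkw2o9m' (14 bytes)
Body byte 6 at stream offset 9

Answer: 9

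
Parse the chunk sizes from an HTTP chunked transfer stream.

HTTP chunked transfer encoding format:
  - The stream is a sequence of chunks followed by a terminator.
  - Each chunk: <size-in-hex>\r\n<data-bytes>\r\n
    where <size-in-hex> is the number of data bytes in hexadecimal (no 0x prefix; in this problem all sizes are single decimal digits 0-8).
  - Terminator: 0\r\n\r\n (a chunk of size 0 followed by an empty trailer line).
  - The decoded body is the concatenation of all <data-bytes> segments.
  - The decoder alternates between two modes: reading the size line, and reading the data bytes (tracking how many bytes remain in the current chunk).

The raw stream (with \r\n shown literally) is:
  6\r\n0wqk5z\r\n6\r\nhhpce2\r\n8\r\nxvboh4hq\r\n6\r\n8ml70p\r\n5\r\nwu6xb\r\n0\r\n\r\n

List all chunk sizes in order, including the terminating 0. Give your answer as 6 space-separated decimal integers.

Chunk 1: stream[0..1]='6' size=0x6=6, data at stream[3..9]='0wqk5z' -> body[0..6], body so far='0wqk5z'
Chunk 2: stream[11..12]='6' size=0x6=6, data at stream[14..20]='hhpce2' -> body[6..12], body so far='0wqk5zhhpce2'
Chunk 3: stream[22..23]='8' size=0x8=8, data at stream[25..33]='xvboh4hq' -> body[12..20], body so far='0wqk5zhhpce2xvboh4hq'
Chunk 4: stream[35..36]='6' size=0x6=6, data at stream[38..44]='8ml70p' -> body[20..26], body so far='0wqk5zhhpce2xvboh4hq8ml70p'
Chunk 5: stream[46..47]='5' size=0x5=5, data at stream[49..54]='wu6xb' -> body[26..31], body so far='0wqk5zhhpce2xvboh4hq8ml70pwu6xb'
Chunk 6: stream[56..57]='0' size=0 (terminator). Final body='0wqk5zhhpce2xvboh4hq8ml70pwu6xb' (31 bytes)

Answer: 6 6 8 6 5 0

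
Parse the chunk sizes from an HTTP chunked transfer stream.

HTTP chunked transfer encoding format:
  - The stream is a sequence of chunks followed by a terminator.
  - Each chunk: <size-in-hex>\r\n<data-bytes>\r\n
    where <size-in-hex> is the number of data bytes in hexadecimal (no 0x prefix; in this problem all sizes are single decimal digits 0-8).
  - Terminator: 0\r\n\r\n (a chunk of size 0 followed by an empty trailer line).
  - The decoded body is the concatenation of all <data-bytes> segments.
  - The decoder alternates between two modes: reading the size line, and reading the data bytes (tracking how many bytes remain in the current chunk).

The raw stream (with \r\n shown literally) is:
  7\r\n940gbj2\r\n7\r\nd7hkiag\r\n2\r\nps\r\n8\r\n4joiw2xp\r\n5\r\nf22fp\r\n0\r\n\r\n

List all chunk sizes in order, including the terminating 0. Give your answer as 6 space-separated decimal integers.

Chunk 1: stream[0..1]='7' size=0x7=7, data at stream[3..10]='940gbj2' -> body[0..7], body so far='940gbj2'
Chunk 2: stream[12..13]='7' size=0x7=7, data at stream[15..22]='d7hkiag' -> body[7..14], body so far='940gbj2d7hkiag'
Chunk 3: stream[24..25]='2' size=0x2=2, data at stream[27..29]='ps' -> body[14..16], body so far='940gbj2d7hkiagps'
Chunk 4: stream[31..32]='8' size=0x8=8, data at stream[34..42]='4joiw2xp' -> body[16..24], body so far='940gbj2d7hkiagps4joiw2xp'
Chunk 5: stream[44..45]='5' size=0x5=5, data at stream[47..52]='f22fp' -> body[24..29], body so far='940gbj2d7hkiagps4joiw2xpf22fp'
Chunk 6: stream[54..55]='0' size=0 (terminator). Final body='940gbj2d7hkiagps4joiw2xpf22fp' (29 bytes)

Answer: 7 7 2 8 5 0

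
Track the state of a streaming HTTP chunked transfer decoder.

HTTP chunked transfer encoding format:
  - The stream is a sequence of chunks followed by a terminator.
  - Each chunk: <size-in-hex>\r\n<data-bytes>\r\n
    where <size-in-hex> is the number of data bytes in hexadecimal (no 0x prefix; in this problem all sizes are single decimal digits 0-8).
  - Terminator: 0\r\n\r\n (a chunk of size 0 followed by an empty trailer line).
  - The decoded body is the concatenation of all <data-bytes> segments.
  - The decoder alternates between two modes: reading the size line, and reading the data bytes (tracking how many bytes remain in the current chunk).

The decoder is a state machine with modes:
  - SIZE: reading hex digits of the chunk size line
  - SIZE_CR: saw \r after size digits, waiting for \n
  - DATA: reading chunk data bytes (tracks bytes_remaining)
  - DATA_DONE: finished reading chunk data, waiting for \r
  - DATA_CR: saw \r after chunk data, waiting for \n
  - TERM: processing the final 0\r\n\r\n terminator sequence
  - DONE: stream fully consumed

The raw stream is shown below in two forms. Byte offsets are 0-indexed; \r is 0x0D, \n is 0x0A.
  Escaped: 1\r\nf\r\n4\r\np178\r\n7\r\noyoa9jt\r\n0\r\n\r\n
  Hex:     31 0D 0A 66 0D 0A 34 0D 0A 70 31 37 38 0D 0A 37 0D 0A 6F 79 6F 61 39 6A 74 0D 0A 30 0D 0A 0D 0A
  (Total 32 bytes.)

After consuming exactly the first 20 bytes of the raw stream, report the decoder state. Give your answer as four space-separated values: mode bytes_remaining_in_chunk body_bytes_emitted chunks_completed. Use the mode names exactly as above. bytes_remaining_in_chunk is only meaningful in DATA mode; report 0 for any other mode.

Answer: DATA 5 7 2

Derivation:
Byte 0 = '1': mode=SIZE remaining=0 emitted=0 chunks_done=0
Byte 1 = 0x0D: mode=SIZE_CR remaining=0 emitted=0 chunks_done=0
Byte 2 = 0x0A: mode=DATA remaining=1 emitted=0 chunks_done=0
Byte 3 = 'f': mode=DATA_DONE remaining=0 emitted=1 chunks_done=0
Byte 4 = 0x0D: mode=DATA_CR remaining=0 emitted=1 chunks_done=0
Byte 5 = 0x0A: mode=SIZE remaining=0 emitted=1 chunks_done=1
Byte 6 = '4': mode=SIZE remaining=0 emitted=1 chunks_done=1
Byte 7 = 0x0D: mode=SIZE_CR remaining=0 emitted=1 chunks_done=1
Byte 8 = 0x0A: mode=DATA remaining=4 emitted=1 chunks_done=1
Byte 9 = 'p': mode=DATA remaining=3 emitted=2 chunks_done=1
Byte 10 = '1': mode=DATA remaining=2 emitted=3 chunks_done=1
Byte 11 = '7': mode=DATA remaining=1 emitted=4 chunks_done=1
Byte 12 = '8': mode=DATA_DONE remaining=0 emitted=5 chunks_done=1
Byte 13 = 0x0D: mode=DATA_CR remaining=0 emitted=5 chunks_done=1
Byte 14 = 0x0A: mode=SIZE remaining=0 emitted=5 chunks_done=2
Byte 15 = '7': mode=SIZE remaining=0 emitted=5 chunks_done=2
Byte 16 = 0x0D: mode=SIZE_CR remaining=0 emitted=5 chunks_done=2
Byte 17 = 0x0A: mode=DATA remaining=7 emitted=5 chunks_done=2
Byte 18 = 'o': mode=DATA remaining=6 emitted=6 chunks_done=2
Byte 19 = 'y': mode=DATA remaining=5 emitted=7 chunks_done=2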